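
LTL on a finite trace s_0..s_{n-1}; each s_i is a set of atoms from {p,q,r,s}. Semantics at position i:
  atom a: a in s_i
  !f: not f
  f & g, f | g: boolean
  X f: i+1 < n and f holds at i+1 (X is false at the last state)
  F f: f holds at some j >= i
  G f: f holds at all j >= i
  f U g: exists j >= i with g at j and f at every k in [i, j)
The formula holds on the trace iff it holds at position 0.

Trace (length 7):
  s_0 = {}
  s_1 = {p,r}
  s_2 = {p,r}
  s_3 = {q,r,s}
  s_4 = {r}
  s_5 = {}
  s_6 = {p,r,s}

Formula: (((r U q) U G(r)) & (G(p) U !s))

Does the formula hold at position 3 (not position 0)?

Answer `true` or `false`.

Answer: false

Derivation:
s_0={}: (((r U q) U G(r)) & (G(p) U !s))=False ((r U q) U G(r))=False (r U q)=False r=False q=False G(r)=False (G(p) U !s)=True G(p)=False p=False !s=True s=False
s_1={p,r}: (((r U q) U G(r)) & (G(p) U !s))=False ((r U q) U G(r))=False (r U q)=True r=True q=False G(r)=False (G(p) U !s)=True G(p)=False p=True !s=True s=False
s_2={p,r}: (((r U q) U G(r)) & (G(p) U !s))=False ((r U q) U G(r))=False (r U q)=True r=True q=False G(r)=False (G(p) U !s)=True G(p)=False p=True !s=True s=False
s_3={q,r,s}: (((r U q) U G(r)) & (G(p) U !s))=False ((r U q) U G(r))=False (r U q)=True r=True q=True G(r)=False (G(p) U !s)=False G(p)=False p=False !s=False s=True
s_4={r}: (((r U q) U G(r)) & (G(p) U !s))=False ((r U q) U G(r))=False (r U q)=False r=True q=False G(r)=False (G(p) U !s)=True G(p)=False p=False !s=True s=False
s_5={}: (((r U q) U G(r)) & (G(p) U !s))=False ((r U q) U G(r))=False (r U q)=False r=False q=False G(r)=False (G(p) U !s)=True G(p)=False p=False !s=True s=False
s_6={p,r,s}: (((r U q) U G(r)) & (G(p) U !s))=False ((r U q) U G(r))=True (r U q)=False r=True q=False G(r)=True (G(p) U !s)=False G(p)=True p=True !s=False s=True
Evaluating at position 3: result = False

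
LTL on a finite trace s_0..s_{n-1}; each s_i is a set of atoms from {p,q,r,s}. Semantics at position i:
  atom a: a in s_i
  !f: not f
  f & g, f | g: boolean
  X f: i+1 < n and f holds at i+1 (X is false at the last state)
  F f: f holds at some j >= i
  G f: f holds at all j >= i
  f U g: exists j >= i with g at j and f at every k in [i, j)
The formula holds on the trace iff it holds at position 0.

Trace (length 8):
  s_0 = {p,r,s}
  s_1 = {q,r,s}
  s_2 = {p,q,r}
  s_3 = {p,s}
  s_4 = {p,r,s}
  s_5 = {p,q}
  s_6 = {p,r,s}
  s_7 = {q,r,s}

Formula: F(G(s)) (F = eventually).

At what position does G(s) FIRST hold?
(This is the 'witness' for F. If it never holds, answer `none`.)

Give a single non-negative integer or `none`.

Answer: 6

Derivation:
s_0={p,r,s}: G(s)=False s=True
s_1={q,r,s}: G(s)=False s=True
s_2={p,q,r}: G(s)=False s=False
s_3={p,s}: G(s)=False s=True
s_4={p,r,s}: G(s)=False s=True
s_5={p,q}: G(s)=False s=False
s_6={p,r,s}: G(s)=True s=True
s_7={q,r,s}: G(s)=True s=True
F(G(s)) holds; first witness at position 6.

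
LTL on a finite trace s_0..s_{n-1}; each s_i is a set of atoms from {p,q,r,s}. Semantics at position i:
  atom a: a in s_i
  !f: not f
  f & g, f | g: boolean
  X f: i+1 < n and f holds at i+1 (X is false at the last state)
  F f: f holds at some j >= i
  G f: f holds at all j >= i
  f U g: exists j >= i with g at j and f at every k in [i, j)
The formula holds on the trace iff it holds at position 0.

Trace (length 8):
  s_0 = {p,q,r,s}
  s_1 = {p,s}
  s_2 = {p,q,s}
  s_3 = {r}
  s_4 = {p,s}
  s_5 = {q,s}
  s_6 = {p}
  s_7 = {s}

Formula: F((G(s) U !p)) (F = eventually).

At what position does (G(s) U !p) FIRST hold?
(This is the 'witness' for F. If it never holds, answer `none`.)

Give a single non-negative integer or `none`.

Answer: 3

Derivation:
s_0={p,q,r,s}: (G(s) U !p)=False G(s)=False s=True !p=False p=True
s_1={p,s}: (G(s) U !p)=False G(s)=False s=True !p=False p=True
s_2={p,q,s}: (G(s) U !p)=False G(s)=False s=True !p=False p=True
s_3={r}: (G(s) U !p)=True G(s)=False s=False !p=True p=False
s_4={p,s}: (G(s) U !p)=False G(s)=False s=True !p=False p=True
s_5={q,s}: (G(s) U !p)=True G(s)=False s=True !p=True p=False
s_6={p}: (G(s) U !p)=False G(s)=False s=False !p=False p=True
s_7={s}: (G(s) U !p)=True G(s)=True s=True !p=True p=False
F((G(s) U !p)) holds; first witness at position 3.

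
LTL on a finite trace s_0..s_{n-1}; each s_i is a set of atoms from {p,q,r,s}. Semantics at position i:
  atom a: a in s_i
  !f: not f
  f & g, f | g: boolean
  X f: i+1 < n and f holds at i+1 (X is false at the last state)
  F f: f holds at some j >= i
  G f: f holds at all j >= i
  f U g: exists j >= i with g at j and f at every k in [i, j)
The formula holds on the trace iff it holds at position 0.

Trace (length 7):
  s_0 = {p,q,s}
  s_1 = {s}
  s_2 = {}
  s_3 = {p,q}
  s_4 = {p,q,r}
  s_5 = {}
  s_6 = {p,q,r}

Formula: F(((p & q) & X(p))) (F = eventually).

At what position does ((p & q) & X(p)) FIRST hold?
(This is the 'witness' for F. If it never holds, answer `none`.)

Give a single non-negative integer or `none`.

s_0={p,q,s}: ((p & q) & X(p))=False (p & q)=True p=True q=True X(p)=False
s_1={s}: ((p & q) & X(p))=False (p & q)=False p=False q=False X(p)=False
s_2={}: ((p & q) & X(p))=False (p & q)=False p=False q=False X(p)=True
s_3={p,q}: ((p & q) & X(p))=True (p & q)=True p=True q=True X(p)=True
s_4={p,q,r}: ((p & q) & X(p))=False (p & q)=True p=True q=True X(p)=False
s_5={}: ((p & q) & X(p))=False (p & q)=False p=False q=False X(p)=True
s_6={p,q,r}: ((p & q) & X(p))=False (p & q)=True p=True q=True X(p)=False
F(((p & q) & X(p))) holds; first witness at position 3.

Answer: 3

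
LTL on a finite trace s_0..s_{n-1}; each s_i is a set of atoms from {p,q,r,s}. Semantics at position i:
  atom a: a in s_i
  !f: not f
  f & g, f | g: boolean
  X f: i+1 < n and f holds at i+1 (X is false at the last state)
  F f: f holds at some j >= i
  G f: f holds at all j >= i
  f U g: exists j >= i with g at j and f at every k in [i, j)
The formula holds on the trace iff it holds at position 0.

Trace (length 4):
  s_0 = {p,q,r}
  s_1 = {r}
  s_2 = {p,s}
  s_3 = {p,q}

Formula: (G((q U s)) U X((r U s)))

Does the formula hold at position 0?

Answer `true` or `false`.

s_0={p,q,r}: (G((q U s)) U X((r U s)))=True G((q U s))=False (q U s)=False q=True s=False X((r U s))=True (r U s)=True r=True
s_1={r}: (G((q U s)) U X((r U s)))=True G((q U s))=False (q U s)=False q=False s=False X((r U s))=True (r U s)=True r=True
s_2={p,s}: (G((q U s)) U X((r U s)))=False G((q U s))=False (q U s)=True q=False s=True X((r U s))=False (r U s)=True r=False
s_3={p,q}: (G((q U s)) U X((r U s)))=False G((q U s))=False (q U s)=False q=True s=False X((r U s))=False (r U s)=False r=False

Answer: true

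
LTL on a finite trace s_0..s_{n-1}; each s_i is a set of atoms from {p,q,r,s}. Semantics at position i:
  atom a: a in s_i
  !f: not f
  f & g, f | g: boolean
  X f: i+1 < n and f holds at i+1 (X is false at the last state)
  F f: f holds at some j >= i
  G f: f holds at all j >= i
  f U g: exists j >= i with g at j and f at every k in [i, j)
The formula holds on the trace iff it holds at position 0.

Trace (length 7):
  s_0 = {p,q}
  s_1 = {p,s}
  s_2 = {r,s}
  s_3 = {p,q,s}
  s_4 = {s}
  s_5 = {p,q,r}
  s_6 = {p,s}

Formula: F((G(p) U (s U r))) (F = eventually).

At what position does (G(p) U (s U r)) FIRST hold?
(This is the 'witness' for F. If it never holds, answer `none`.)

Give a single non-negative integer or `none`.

s_0={p,q}: (G(p) U (s U r))=False G(p)=False p=True (s U r)=False s=False r=False
s_1={p,s}: (G(p) U (s U r))=True G(p)=False p=True (s U r)=True s=True r=False
s_2={r,s}: (G(p) U (s U r))=True G(p)=False p=False (s U r)=True s=True r=True
s_3={p,q,s}: (G(p) U (s U r))=True G(p)=False p=True (s U r)=True s=True r=False
s_4={s}: (G(p) U (s U r))=True G(p)=False p=False (s U r)=True s=True r=False
s_5={p,q,r}: (G(p) U (s U r))=True G(p)=True p=True (s U r)=True s=False r=True
s_6={p,s}: (G(p) U (s U r))=False G(p)=True p=True (s U r)=False s=True r=False
F((G(p) U (s U r))) holds; first witness at position 1.

Answer: 1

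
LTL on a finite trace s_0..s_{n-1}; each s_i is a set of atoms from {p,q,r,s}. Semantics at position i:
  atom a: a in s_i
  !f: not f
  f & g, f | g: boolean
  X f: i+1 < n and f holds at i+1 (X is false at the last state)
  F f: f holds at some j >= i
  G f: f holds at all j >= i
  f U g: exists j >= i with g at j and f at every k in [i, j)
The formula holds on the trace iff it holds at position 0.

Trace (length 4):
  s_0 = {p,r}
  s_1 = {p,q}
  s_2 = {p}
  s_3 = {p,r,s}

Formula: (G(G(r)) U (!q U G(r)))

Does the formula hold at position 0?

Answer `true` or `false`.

s_0={p,r}: (G(G(r)) U (!q U G(r)))=False G(G(r))=False G(r)=False r=True (!q U G(r))=False !q=True q=False
s_1={p,q}: (G(G(r)) U (!q U G(r)))=False G(G(r))=False G(r)=False r=False (!q U G(r))=False !q=False q=True
s_2={p}: (G(G(r)) U (!q U G(r)))=True G(G(r))=False G(r)=False r=False (!q U G(r))=True !q=True q=False
s_3={p,r,s}: (G(G(r)) U (!q U G(r)))=True G(G(r))=True G(r)=True r=True (!q U G(r))=True !q=True q=False

Answer: false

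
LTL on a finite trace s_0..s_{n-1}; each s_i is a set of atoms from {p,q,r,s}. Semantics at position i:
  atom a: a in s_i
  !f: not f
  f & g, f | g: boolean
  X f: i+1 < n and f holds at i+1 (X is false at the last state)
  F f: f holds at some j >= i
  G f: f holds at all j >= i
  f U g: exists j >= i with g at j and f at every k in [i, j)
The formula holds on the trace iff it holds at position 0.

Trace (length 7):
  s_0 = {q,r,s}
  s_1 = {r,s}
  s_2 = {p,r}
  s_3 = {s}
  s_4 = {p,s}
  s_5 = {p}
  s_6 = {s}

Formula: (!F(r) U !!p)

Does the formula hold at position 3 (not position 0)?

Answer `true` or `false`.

Answer: true

Derivation:
s_0={q,r,s}: (!F(r) U !!p)=False !F(r)=False F(r)=True r=True !!p=False !p=True p=False
s_1={r,s}: (!F(r) U !!p)=False !F(r)=False F(r)=True r=True !!p=False !p=True p=False
s_2={p,r}: (!F(r) U !!p)=True !F(r)=False F(r)=True r=True !!p=True !p=False p=True
s_3={s}: (!F(r) U !!p)=True !F(r)=True F(r)=False r=False !!p=False !p=True p=False
s_4={p,s}: (!F(r) U !!p)=True !F(r)=True F(r)=False r=False !!p=True !p=False p=True
s_5={p}: (!F(r) U !!p)=True !F(r)=True F(r)=False r=False !!p=True !p=False p=True
s_6={s}: (!F(r) U !!p)=False !F(r)=True F(r)=False r=False !!p=False !p=True p=False
Evaluating at position 3: result = True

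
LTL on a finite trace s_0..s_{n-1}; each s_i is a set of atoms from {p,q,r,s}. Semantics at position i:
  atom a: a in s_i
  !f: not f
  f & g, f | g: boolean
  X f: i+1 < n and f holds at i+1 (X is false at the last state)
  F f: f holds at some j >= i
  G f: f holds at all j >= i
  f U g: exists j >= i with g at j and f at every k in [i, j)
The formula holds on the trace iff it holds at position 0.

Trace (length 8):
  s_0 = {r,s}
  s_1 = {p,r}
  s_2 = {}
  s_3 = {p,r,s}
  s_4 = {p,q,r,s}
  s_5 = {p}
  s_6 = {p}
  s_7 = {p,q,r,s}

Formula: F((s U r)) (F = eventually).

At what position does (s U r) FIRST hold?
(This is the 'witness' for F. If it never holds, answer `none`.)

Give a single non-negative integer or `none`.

Answer: 0

Derivation:
s_0={r,s}: (s U r)=True s=True r=True
s_1={p,r}: (s U r)=True s=False r=True
s_2={}: (s U r)=False s=False r=False
s_3={p,r,s}: (s U r)=True s=True r=True
s_4={p,q,r,s}: (s U r)=True s=True r=True
s_5={p}: (s U r)=False s=False r=False
s_6={p}: (s U r)=False s=False r=False
s_7={p,q,r,s}: (s U r)=True s=True r=True
F((s U r)) holds; first witness at position 0.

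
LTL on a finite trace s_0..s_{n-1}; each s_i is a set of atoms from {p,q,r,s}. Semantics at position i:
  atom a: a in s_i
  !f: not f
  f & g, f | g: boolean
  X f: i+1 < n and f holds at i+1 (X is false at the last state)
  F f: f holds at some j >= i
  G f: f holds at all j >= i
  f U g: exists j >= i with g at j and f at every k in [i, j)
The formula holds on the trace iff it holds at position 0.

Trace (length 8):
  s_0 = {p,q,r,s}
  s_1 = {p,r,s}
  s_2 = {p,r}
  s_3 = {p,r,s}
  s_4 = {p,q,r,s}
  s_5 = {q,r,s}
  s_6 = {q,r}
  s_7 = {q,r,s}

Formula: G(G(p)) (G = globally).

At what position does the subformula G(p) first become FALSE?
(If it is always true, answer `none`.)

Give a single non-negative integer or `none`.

s_0={p,q,r,s}: G(p)=False p=True
s_1={p,r,s}: G(p)=False p=True
s_2={p,r}: G(p)=False p=True
s_3={p,r,s}: G(p)=False p=True
s_4={p,q,r,s}: G(p)=False p=True
s_5={q,r,s}: G(p)=False p=False
s_6={q,r}: G(p)=False p=False
s_7={q,r,s}: G(p)=False p=False
G(G(p)) holds globally = False
First violation at position 0.

Answer: 0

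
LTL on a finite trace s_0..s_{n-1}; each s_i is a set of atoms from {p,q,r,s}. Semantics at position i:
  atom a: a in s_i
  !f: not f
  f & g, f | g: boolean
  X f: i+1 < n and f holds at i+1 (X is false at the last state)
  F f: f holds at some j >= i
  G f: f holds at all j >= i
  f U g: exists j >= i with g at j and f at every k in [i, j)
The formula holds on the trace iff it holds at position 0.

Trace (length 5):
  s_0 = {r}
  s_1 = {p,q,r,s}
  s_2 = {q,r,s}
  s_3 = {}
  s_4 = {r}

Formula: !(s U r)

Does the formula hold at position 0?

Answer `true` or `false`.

Answer: false

Derivation:
s_0={r}: !(s U r)=False (s U r)=True s=False r=True
s_1={p,q,r,s}: !(s U r)=False (s U r)=True s=True r=True
s_2={q,r,s}: !(s U r)=False (s U r)=True s=True r=True
s_3={}: !(s U r)=True (s U r)=False s=False r=False
s_4={r}: !(s U r)=False (s U r)=True s=False r=True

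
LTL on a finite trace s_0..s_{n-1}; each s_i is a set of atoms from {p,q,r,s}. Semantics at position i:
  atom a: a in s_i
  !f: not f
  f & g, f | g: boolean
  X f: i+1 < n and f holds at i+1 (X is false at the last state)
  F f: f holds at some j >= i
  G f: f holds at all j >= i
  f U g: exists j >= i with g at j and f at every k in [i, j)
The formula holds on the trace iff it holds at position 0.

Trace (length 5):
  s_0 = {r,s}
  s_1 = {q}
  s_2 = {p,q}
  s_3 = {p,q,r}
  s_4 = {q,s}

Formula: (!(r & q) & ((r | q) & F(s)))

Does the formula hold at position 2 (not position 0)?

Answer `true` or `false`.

Answer: true

Derivation:
s_0={r,s}: (!(r & q) & ((r | q) & F(s)))=True !(r & q)=True (r & q)=False r=True q=False ((r | q) & F(s))=True (r | q)=True F(s)=True s=True
s_1={q}: (!(r & q) & ((r | q) & F(s)))=True !(r & q)=True (r & q)=False r=False q=True ((r | q) & F(s))=True (r | q)=True F(s)=True s=False
s_2={p,q}: (!(r & q) & ((r | q) & F(s)))=True !(r & q)=True (r & q)=False r=False q=True ((r | q) & F(s))=True (r | q)=True F(s)=True s=False
s_3={p,q,r}: (!(r & q) & ((r | q) & F(s)))=False !(r & q)=False (r & q)=True r=True q=True ((r | q) & F(s))=True (r | q)=True F(s)=True s=False
s_4={q,s}: (!(r & q) & ((r | q) & F(s)))=True !(r & q)=True (r & q)=False r=False q=True ((r | q) & F(s))=True (r | q)=True F(s)=True s=True
Evaluating at position 2: result = True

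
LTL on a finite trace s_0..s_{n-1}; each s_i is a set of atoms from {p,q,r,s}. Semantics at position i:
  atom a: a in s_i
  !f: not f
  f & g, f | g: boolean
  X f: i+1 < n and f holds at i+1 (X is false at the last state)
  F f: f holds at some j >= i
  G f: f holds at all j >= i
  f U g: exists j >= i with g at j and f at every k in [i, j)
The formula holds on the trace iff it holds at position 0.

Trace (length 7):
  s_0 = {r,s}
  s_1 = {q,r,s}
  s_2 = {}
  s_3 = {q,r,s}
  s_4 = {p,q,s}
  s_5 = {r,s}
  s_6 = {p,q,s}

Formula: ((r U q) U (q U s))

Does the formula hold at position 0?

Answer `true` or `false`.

s_0={r,s}: ((r U q) U (q U s))=True (r U q)=True r=True q=False (q U s)=True s=True
s_1={q,r,s}: ((r U q) U (q U s))=True (r U q)=True r=True q=True (q U s)=True s=True
s_2={}: ((r U q) U (q U s))=False (r U q)=False r=False q=False (q U s)=False s=False
s_3={q,r,s}: ((r U q) U (q U s))=True (r U q)=True r=True q=True (q U s)=True s=True
s_4={p,q,s}: ((r U q) U (q U s))=True (r U q)=True r=False q=True (q U s)=True s=True
s_5={r,s}: ((r U q) U (q U s))=True (r U q)=True r=True q=False (q U s)=True s=True
s_6={p,q,s}: ((r U q) U (q U s))=True (r U q)=True r=False q=True (q U s)=True s=True

Answer: true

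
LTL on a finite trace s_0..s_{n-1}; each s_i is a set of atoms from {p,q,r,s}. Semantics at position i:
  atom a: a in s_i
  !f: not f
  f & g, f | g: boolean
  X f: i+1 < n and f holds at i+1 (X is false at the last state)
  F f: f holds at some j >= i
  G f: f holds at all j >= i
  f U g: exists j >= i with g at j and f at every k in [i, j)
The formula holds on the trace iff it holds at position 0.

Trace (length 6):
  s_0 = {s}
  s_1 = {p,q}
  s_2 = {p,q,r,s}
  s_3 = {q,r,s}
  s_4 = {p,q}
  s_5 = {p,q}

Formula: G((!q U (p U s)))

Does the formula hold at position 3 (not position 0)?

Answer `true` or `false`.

s_0={s}: G((!q U (p U s)))=False (!q U (p U s))=True !q=True q=False (p U s)=True p=False s=True
s_1={p,q}: G((!q U (p U s)))=False (!q U (p U s))=True !q=False q=True (p U s)=True p=True s=False
s_2={p,q,r,s}: G((!q U (p U s)))=False (!q U (p U s))=True !q=False q=True (p U s)=True p=True s=True
s_3={q,r,s}: G((!q U (p U s)))=False (!q U (p U s))=True !q=False q=True (p U s)=True p=False s=True
s_4={p,q}: G((!q U (p U s)))=False (!q U (p U s))=False !q=False q=True (p U s)=False p=True s=False
s_5={p,q}: G((!q U (p U s)))=False (!q U (p U s))=False !q=False q=True (p U s)=False p=True s=False
Evaluating at position 3: result = False

Answer: false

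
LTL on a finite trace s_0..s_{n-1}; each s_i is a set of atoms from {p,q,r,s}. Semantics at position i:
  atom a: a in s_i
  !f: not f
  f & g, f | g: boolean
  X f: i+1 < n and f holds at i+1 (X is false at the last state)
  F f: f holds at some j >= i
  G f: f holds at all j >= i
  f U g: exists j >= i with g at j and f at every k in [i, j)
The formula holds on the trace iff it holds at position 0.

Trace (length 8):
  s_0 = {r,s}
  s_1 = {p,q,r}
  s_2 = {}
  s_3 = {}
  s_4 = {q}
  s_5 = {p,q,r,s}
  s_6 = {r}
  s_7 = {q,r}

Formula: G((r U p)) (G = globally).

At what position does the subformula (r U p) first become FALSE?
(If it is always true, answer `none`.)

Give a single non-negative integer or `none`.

Answer: 2

Derivation:
s_0={r,s}: (r U p)=True r=True p=False
s_1={p,q,r}: (r U p)=True r=True p=True
s_2={}: (r U p)=False r=False p=False
s_3={}: (r U p)=False r=False p=False
s_4={q}: (r U p)=False r=False p=False
s_5={p,q,r,s}: (r U p)=True r=True p=True
s_6={r}: (r U p)=False r=True p=False
s_7={q,r}: (r U p)=False r=True p=False
G((r U p)) holds globally = False
First violation at position 2.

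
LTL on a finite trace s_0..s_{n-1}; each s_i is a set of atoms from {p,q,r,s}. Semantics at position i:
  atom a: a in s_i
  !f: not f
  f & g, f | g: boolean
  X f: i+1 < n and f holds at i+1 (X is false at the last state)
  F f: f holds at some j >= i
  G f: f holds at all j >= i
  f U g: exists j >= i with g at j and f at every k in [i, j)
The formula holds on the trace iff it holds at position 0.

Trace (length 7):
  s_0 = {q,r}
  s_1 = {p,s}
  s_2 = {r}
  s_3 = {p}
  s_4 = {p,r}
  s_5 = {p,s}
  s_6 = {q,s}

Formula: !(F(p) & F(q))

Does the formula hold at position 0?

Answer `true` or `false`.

Answer: false

Derivation:
s_0={q,r}: !(F(p) & F(q))=False (F(p) & F(q))=True F(p)=True p=False F(q)=True q=True
s_1={p,s}: !(F(p) & F(q))=False (F(p) & F(q))=True F(p)=True p=True F(q)=True q=False
s_2={r}: !(F(p) & F(q))=False (F(p) & F(q))=True F(p)=True p=False F(q)=True q=False
s_3={p}: !(F(p) & F(q))=False (F(p) & F(q))=True F(p)=True p=True F(q)=True q=False
s_4={p,r}: !(F(p) & F(q))=False (F(p) & F(q))=True F(p)=True p=True F(q)=True q=False
s_5={p,s}: !(F(p) & F(q))=False (F(p) & F(q))=True F(p)=True p=True F(q)=True q=False
s_6={q,s}: !(F(p) & F(q))=True (F(p) & F(q))=False F(p)=False p=False F(q)=True q=True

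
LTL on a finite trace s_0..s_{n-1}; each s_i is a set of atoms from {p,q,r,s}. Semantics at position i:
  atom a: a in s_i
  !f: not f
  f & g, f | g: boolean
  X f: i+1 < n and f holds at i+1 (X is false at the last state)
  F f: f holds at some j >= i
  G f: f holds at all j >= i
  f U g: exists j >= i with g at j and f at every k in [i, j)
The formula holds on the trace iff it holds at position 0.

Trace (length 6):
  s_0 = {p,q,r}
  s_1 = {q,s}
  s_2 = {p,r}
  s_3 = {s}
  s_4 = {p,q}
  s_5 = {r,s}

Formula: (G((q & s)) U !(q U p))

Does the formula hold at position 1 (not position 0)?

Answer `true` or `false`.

Answer: false

Derivation:
s_0={p,q,r}: (G((q & s)) U !(q U p))=False G((q & s))=False (q & s)=False q=True s=False !(q U p)=False (q U p)=True p=True
s_1={q,s}: (G((q & s)) U !(q U p))=False G((q & s))=False (q & s)=True q=True s=True !(q U p)=False (q U p)=True p=False
s_2={p,r}: (G((q & s)) U !(q U p))=False G((q & s))=False (q & s)=False q=False s=False !(q U p)=False (q U p)=True p=True
s_3={s}: (G((q & s)) U !(q U p))=True G((q & s))=False (q & s)=False q=False s=True !(q U p)=True (q U p)=False p=False
s_4={p,q}: (G((q & s)) U !(q U p))=False G((q & s))=False (q & s)=False q=True s=False !(q U p)=False (q U p)=True p=True
s_5={r,s}: (G((q & s)) U !(q U p))=True G((q & s))=False (q & s)=False q=False s=True !(q U p)=True (q U p)=False p=False
Evaluating at position 1: result = False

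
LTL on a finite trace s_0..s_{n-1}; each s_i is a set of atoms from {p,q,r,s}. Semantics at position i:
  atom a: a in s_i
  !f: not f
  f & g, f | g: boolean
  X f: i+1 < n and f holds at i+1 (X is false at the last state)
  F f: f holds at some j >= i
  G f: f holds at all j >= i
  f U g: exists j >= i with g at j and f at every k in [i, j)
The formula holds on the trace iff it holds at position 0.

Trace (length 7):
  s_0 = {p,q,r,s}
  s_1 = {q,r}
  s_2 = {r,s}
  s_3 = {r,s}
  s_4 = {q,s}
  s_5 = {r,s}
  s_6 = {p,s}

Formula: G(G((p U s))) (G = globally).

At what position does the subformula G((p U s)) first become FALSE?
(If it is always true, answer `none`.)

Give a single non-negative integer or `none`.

s_0={p,q,r,s}: G((p U s))=False (p U s)=True p=True s=True
s_1={q,r}: G((p U s))=False (p U s)=False p=False s=False
s_2={r,s}: G((p U s))=True (p U s)=True p=False s=True
s_3={r,s}: G((p U s))=True (p U s)=True p=False s=True
s_4={q,s}: G((p U s))=True (p U s)=True p=False s=True
s_5={r,s}: G((p U s))=True (p U s)=True p=False s=True
s_6={p,s}: G((p U s))=True (p U s)=True p=True s=True
G(G((p U s))) holds globally = False
First violation at position 0.

Answer: 0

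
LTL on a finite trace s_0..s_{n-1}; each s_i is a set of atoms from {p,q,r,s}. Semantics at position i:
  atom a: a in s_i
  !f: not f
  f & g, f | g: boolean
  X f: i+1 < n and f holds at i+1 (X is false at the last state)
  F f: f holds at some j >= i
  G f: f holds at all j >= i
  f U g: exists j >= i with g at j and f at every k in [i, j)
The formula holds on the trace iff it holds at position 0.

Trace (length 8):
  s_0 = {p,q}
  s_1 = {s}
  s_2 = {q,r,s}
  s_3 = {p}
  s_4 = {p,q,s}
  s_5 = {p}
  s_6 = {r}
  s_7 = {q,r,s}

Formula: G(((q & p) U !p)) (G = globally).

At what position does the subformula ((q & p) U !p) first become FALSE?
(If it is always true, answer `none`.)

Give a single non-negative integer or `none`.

s_0={p,q}: ((q & p) U !p)=True (q & p)=True q=True p=True !p=False
s_1={s}: ((q & p) U !p)=True (q & p)=False q=False p=False !p=True
s_2={q,r,s}: ((q & p) U !p)=True (q & p)=False q=True p=False !p=True
s_3={p}: ((q & p) U !p)=False (q & p)=False q=False p=True !p=False
s_4={p,q,s}: ((q & p) U !p)=False (q & p)=True q=True p=True !p=False
s_5={p}: ((q & p) U !p)=False (q & p)=False q=False p=True !p=False
s_6={r}: ((q & p) U !p)=True (q & p)=False q=False p=False !p=True
s_7={q,r,s}: ((q & p) U !p)=True (q & p)=False q=True p=False !p=True
G(((q & p) U !p)) holds globally = False
First violation at position 3.

Answer: 3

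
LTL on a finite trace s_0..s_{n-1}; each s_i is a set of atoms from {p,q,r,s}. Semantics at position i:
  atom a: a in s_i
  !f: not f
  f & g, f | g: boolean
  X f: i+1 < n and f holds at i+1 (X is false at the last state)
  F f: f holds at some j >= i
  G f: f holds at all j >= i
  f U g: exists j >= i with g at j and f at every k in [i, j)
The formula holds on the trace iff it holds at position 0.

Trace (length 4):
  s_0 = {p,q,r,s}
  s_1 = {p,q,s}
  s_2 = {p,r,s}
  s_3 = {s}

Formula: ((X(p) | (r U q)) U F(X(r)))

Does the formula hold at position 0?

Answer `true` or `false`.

Answer: true

Derivation:
s_0={p,q,r,s}: ((X(p) | (r U q)) U F(X(r)))=True (X(p) | (r U q))=True X(p)=True p=True (r U q)=True r=True q=True F(X(r))=True X(r)=False
s_1={p,q,s}: ((X(p) | (r U q)) U F(X(r)))=True (X(p) | (r U q))=True X(p)=True p=True (r U q)=True r=False q=True F(X(r))=True X(r)=True
s_2={p,r,s}: ((X(p) | (r U q)) U F(X(r)))=False (X(p) | (r U q))=False X(p)=False p=True (r U q)=False r=True q=False F(X(r))=False X(r)=False
s_3={s}: ((X(p) | (r U q)) U F(X(r)))=False (X(p) | (r U q))=False X(p)=False p=False (r U q)=False r=False q=False F(X(r))=False X(r)=False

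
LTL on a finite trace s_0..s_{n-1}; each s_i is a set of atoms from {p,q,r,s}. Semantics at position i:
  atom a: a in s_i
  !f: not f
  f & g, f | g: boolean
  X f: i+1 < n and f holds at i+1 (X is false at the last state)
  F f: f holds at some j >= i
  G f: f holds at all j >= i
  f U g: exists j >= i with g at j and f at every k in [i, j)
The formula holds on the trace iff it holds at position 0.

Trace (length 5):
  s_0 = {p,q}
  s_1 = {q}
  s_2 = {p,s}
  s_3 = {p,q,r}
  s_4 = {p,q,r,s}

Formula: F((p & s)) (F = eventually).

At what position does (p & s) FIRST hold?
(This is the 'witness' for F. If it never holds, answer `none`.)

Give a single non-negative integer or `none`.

s_0={p,q}: (p & s)=False p=True s=False
s_1={q}: (p & s)=False p=False s=False
s_2={p,s}: (p & s)=True p=True s=True
s_3={p,q,r}: (p & s)=False p=True s=False
s_4={p,q,r,s}: (p & s)=True p=True s=True
F((p & s)) holds; first witness at position 2.

Answer: 2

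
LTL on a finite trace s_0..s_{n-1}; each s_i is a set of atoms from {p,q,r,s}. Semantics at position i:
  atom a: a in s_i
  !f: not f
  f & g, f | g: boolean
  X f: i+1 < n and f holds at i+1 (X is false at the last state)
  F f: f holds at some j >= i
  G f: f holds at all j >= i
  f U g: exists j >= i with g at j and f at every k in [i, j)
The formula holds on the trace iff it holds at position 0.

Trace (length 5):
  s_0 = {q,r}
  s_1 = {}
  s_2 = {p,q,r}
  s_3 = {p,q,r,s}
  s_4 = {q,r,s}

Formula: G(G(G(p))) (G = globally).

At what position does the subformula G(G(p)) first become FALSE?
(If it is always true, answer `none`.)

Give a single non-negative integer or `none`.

Answer: 0

Derivation:
s_0={q,r}: G(G(p))=False G(p)=False p=False
s_1={}: G(G(p))=False G(p)=False p=False
s_2={p,q,r}: G(G(p))=False G(p)=False p=True
s_3={p,q,r,s}: G(G(p))=False G(p)=False p=True
s_4={q,r,s}: G(G(p))=False G(p)=False p=False
G(G(G(p))) holds globally = False
First violation at position 0.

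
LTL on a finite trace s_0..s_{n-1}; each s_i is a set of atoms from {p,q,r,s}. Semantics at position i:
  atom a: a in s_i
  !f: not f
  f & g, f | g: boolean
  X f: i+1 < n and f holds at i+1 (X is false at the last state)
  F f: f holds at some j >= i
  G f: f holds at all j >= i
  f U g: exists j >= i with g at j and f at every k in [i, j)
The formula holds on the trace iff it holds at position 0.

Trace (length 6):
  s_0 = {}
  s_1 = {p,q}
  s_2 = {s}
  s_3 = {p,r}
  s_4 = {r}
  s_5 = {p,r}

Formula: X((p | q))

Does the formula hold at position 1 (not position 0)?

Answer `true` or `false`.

Answer: false

Derivation:
s_0={}: X((p | q))=True (p | q)=False p=False q=False
s_1={p,q}: X((p | q))=False (p | q)=True p=True q=True
s_2={s}: X((p | q))=True (p | q)=False p=False q=False
s_3={p,r}: X((p | q))=False (p | q)=True p=True q=False
s_4={r}: X((p | q))=True (p | q)=False p=False q=False
s_5={p,r}: X((p | q))=False (p | q)=True p=True q=False
Evaluating at position 1: result = False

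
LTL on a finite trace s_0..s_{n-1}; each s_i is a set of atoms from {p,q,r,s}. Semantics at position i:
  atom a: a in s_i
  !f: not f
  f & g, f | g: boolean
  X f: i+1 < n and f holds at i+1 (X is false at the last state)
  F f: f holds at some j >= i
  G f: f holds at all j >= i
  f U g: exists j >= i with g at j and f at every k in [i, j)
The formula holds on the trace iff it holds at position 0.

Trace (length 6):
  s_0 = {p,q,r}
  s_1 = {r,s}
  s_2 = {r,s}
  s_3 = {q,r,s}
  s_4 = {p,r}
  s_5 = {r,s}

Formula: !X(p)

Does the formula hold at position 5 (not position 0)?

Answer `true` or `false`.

s_0={p,q,r}: !X(p)=True X(p)=False p=True
s_1={r,s}: !X(p)=True X(p)=False p=False
s_2={r,s}: !X(p)=True X(p)=False p=False
s_3={q,r,s}: !X(p)=False X(p)=True p=False
s_4={p,r}: !X(p)=True X(p)=False p=True
s_5={r,s}: !X(p)=True X(p)=False p=False
Evaluating at position 5: result = True

Answer: true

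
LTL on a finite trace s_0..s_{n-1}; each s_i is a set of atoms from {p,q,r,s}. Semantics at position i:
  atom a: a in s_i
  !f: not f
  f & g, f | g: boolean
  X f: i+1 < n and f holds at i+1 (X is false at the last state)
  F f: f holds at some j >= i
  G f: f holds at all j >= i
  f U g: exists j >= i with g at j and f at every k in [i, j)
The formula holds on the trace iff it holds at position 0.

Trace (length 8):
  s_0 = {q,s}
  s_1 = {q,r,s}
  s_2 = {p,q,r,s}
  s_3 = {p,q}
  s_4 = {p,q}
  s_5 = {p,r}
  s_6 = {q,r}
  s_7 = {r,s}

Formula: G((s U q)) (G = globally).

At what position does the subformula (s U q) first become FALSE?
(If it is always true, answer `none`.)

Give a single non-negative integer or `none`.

Answer: 5

Derivation:
s_0={q,s}: (s U q)=True s=True q=True
s_1={q,r,s}: (s U q)=True s=True q=True
s_2={p,q,r,s}: (s U q)=True s=True q=True
s_3={p,q}: (s U q)=True s=False q=True
s_4={p,q}: (s U q)=True s=False q=True
s_5={p,r}: (s U q)=False s=False q=False
s_6={q,r}: (s U q)=True s=False q=True
s_7={r,s}: (s U q)=False s=True q=False
G((s U q)) holds globally = False
First violation at position 5.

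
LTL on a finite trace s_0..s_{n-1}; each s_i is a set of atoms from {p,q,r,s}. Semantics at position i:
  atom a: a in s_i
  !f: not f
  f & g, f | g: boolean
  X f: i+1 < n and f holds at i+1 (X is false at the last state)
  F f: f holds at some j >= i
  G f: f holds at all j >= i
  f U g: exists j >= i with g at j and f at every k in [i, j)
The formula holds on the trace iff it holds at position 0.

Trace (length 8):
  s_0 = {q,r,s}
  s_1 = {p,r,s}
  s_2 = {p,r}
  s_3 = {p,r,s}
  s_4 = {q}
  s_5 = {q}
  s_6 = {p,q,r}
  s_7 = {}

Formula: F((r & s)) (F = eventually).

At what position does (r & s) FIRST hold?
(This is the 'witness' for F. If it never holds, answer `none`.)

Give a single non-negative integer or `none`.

Answer: 0

Derivation:
s_0={q,r,s}: (r & s)=True r=True s=True
s_1={p,r,s}: (r & s)=True r=True s=True
s_2={p,r}: (r & s)=False r=True s=False
s_3={p,r,s}: (r & s)=True r=True s=True
s_4={q}: (r & s)=False r=False s=False
s_5={q}: (r & s)=False r=False s=False
s_6={p,q,r}: (r & s)=False r=True s=False
s_7={}: (r & s)=False r=False s=False
F((r & s)) holds; first witness at position 0.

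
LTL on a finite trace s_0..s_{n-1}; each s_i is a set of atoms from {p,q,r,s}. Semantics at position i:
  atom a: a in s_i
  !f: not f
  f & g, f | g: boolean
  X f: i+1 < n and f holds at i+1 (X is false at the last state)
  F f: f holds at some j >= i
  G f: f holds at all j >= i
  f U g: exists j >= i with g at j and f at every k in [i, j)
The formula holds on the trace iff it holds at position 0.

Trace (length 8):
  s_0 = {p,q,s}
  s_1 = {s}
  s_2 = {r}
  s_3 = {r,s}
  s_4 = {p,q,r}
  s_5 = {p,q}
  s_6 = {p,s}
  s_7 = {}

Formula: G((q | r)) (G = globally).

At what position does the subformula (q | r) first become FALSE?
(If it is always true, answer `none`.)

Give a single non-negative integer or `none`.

s_0={p,q,s}: (q | r)=True q=True r=False
s_1={s}: (q | r)=False q=False r=False
s_2={r}: (q | r)=True q=False r=True
s_3={r,s}: (q | r)=True q=False r=True
s_4={p,q,r}: (q | r)=True q=True r=True
s_5={p,q}: (q | r)=True q=True r=False
s_6={p,s}: (q | r)=False q=False r=False
s_7={}: (q | r)=False q=False r=False
G((q | r)) holds globally = False
First violation at position 1.

Answer: 1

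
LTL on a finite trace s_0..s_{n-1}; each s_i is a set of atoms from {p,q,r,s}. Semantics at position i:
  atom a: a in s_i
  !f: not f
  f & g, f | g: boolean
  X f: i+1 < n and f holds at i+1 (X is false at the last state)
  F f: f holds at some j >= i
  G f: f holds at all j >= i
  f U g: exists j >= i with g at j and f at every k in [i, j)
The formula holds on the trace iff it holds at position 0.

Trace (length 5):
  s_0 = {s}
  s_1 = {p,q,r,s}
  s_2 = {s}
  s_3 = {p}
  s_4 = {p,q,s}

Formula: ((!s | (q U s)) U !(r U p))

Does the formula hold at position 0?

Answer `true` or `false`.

s_0={s}: ((!s | (q U s)) U !(r U p))=True (!s | (q U s))=True !s=False s=True (q U s)=True q=False !(r U p)=True (r U p)=False r=False p=False
s_1={p,q,r,s}: ((!s | (q U s)) U !(r U p))=True (!s | (q U s))=True !s=False s=True (q U s)=True q=True !(r U p)=False (r U p)=True r=True p=True
s_2={s}: ((!s | (q U s)) U !(r U p))=True (!s | (q U s))=True !s=False s=True (q U s)=True q=False !(r U p)=True (r U p)=False r=False p=False
s_3={p}: ((!s | (q U s)) U !(r U p))=False (!s | (q U s))=True !s=True s=False (q U s)=False q=False !(r U p)=False (r U p)=True r=False p=True
s_4={p,q,s}: ((!s | (q U s)) U !(r U p))=False (!s | (q U s))=True !s=False s=True (q U s)=True q=True !(r U p)=False (r U p)=True r=False p=True

Answer: true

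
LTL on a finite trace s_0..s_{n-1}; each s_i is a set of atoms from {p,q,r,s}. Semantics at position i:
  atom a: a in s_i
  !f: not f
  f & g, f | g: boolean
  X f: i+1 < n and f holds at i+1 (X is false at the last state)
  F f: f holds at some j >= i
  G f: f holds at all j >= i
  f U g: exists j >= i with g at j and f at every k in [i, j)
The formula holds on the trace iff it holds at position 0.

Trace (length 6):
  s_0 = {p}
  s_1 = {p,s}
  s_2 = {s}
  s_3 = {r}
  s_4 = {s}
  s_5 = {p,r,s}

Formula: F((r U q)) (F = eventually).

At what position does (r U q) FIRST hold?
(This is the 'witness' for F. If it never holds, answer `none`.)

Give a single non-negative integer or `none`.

Answer: none

Derivation:
s_0={p}: (r U q)=False r=False q=False
s_1={p,s}: (r U q)=False r=False q=False
s_2={s}: (r U q)=False r=False q=False
s_3={r}: (r U q)=False r=True q=False
s_4={s}: (r U q)=False r=False q=False
s_5={p,r,s}: (r U q)=False r=True q=False
F((r U q)) does not hold (no witness exists).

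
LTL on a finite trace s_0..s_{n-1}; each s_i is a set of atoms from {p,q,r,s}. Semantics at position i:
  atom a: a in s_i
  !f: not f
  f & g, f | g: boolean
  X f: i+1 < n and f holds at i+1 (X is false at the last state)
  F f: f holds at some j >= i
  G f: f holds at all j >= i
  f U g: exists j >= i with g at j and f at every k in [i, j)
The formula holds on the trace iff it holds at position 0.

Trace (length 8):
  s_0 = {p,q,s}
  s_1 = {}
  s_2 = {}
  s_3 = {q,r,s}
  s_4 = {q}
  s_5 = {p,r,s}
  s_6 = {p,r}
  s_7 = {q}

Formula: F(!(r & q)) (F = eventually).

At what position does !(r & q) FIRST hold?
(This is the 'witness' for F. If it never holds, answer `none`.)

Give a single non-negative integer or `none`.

s_0={p,q,s}: !(r & q)=True (r & q)=False r=False q=True
s_1={}: !(r & q)=True (r & q)=False r=False q=False
s_2={}: !(r & q)=True (r & q)=False r=False q=False
s_3={q,r,s}: !(r & q)=False (r & q)=True r=True q=True
s_4={q}: !(r & q)=True (r & q)=False r=False q=True
s_5={p,r,s}: !(r & q)=True (r & q)=False r=True q=False
s_6={p,r}: !(r & q)=True (r & q)=False r=True q=False
s_7={q}: !(r & q)=True (r & q)=False r=False q=True
F(!(r & q)) holds; first witness at position 0.

Answer: 0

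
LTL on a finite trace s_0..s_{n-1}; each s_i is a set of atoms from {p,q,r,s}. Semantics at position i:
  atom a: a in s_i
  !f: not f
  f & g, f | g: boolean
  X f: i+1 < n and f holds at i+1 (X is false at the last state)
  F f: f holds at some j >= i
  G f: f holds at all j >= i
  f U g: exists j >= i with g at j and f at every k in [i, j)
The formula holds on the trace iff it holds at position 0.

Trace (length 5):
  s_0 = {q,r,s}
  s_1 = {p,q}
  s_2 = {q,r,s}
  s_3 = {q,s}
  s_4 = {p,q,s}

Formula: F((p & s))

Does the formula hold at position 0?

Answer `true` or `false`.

Answer: true

Derivation:
s_0={q,r,s}: F((p & s))=True (p & s)=False p=False s=True
s_1={p,q}: F((p & s))=True (p & s)=False p=True s=False
s_2={q,r,s}: F((p & s))=True (p & s)=False p=False s=True
s_3={q,s}: F((p & s))=True (p & s)=False p=False s=True
s_4={p,q,s}: F((p & s))=True (p & s)=True p=True s=True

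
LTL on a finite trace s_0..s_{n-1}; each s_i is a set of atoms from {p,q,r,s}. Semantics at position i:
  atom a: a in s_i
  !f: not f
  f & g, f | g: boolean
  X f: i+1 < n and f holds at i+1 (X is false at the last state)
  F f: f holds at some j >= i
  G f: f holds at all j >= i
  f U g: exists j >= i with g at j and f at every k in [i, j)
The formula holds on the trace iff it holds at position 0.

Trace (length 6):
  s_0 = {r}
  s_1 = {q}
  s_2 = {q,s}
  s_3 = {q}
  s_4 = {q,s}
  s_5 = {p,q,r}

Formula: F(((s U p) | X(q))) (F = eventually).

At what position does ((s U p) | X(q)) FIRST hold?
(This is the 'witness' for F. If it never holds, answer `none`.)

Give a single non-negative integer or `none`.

s_0={r}: ((s U p) | X(q))=True (s U p)=False s=False p=False X(q)=True q=False
s_1={q}: ((s U p) | X(q))=True (s U p)=False s=False p=False X(q)=True q=True
s_2={q,s}: ((s U p) | X(q))=True (s U p)=False s=True p=False X(q)=True q=True
s_3={q}: ((s U p) | X(q))=True (s U p)=False s=False p=False X(q)=True q=True
s_4={q,s}: ((s U p) | X(q))=True (s U p)=True s=True p=False X(q)=True q=True
s_5={p,q,r}: ((s U p) | X(q))=True (s U p)=True s=False p=True X(q)=False q=True
F(((s U p) | X(q))) holds; first witness at position 0.

Answer: 0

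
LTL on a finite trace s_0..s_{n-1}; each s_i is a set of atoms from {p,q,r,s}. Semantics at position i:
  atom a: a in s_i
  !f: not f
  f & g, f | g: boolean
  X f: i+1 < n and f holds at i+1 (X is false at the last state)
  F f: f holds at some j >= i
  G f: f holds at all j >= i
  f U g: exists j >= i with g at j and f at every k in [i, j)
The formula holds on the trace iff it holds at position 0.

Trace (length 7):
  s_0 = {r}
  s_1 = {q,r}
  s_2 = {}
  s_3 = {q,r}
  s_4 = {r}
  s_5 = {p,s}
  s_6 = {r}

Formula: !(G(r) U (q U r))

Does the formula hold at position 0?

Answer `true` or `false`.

Answer: false

Derivation:
s_0={r}: !(G(r) U (q U r))=False (G(r) U (q U r))=True G(r)=False r=True (q U r)=True q=False
s_1={q,r}: !(G(r) U (q U r))=False (G(r) U (q U r))=True G(r)=False r=True (q U r)=True q=True
s_2={}: !(G(r) U (q U r))=True (G(r) U (q U r))=False G(r)=False r=False (q U r)=False q=False
s_3={q,r}: !(G(r) U (q U r))=False (G(r) U (q U r))=True G(r)=False r=True (q U r)=True q=True
s_4={r}: !(G(r) U (q U r))=False (G(r) U (q U r))=True G(r)=False r=True (q U r)=True q=False
s_5={p,s}: !(G(r) U (q U r))=True (G(r) U (q U r))=False G(r)=False r=False (q U r)=False q=False
s_6={r}: !(G(r) U (q U r))=False (G(r) U (q U r))=True G(r)=True r=True (q U r)=True q=False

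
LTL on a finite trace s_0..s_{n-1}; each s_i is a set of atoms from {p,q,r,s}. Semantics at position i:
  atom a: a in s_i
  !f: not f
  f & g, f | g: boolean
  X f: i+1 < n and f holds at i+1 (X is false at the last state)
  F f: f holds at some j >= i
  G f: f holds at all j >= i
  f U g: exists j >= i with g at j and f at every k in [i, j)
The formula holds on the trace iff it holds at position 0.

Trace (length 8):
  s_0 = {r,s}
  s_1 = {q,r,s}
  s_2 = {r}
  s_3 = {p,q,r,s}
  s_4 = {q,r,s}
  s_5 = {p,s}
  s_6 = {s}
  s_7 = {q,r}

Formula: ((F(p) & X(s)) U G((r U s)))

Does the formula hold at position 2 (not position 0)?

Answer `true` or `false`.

s_0={r,s}: ((F(p) & X(s)) U G((r U s)))=False (F(p) & X(s))=True F(p)=True p=False X(s)=True s=True G((r U s))=False (r U s)=True r=True
s_1={q,r,s}: ((F(p) & X(s)) U G((r U s)))=False (F(p) & X(s))=False F(p)=True p=False X(s)=False s=True G((r U s))=False (r U s)=True r=True
s_2={r}: ((F(p) & X(s)) U G((r U s)))=False (F(p) & X(s))=True F(p)=True p=False X(s)=True s=False G((r U s))=False (r U s)=True r=True
s_3={p,q,r,s}: ((F(p) & X(s)) U G((r U s)))=False (F(p) & X(s))=True F(p)=True p=True X(s)=True s=True G((r U s))=False (r U s)=True r=True
s_4={q,r,s}: ((F(p) & X(s)) U G((r U s)))=False (F(p) & X(s))=True F(p)=True p=False X(s)=True s=True G((r U s))=False (r U s)=True r=True
s_5={p,s}: ((F(p) & X(s)) U G((r U s)))=False (F(p) & X(s))=True F(p)=True p=True X(s)=True s=True G((r U s))=False (r U s)=True r=False
s_6={s}: ((F(p) & X(s)) U G((r U s)))=False (F(p) & X(s))=False F(p)=False p=False X(s)=False s=True G((r U s))=False (r U s)=True r=False
s_7={q,r}: ((F(p) & X(s)) U G((r U s)))=False (F(p) & X(s))=False F(p)=False p=False X(s)=False s=False G((r U s))=False (r U s)=False r=True
Evaluating at position 2: result = False

Answer: false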